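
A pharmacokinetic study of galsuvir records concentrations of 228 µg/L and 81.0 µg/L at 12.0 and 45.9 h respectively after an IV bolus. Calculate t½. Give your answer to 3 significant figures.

k = ln(C₁/C₂) / (t₂ − t₁) = ln(228/81.0) / (45.9 − 12.0)
  = 1.035 / 33.90 = 0.03053 h⁻¹
t½ = ln 2 / k = ln 2 / 0.03053 ≈ 22.7 hours

22.7 hours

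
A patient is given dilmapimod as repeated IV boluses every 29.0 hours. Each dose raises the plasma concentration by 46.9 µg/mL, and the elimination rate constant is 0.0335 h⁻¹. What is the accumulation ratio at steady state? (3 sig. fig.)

Fraction remaining after one interval: e^(−kτ) = e^(−0.03350 × 29.0) = 0.3785
R = 1 / (1 − 0.3785) = 1 / 0.6215 ≈ 1.61

1.61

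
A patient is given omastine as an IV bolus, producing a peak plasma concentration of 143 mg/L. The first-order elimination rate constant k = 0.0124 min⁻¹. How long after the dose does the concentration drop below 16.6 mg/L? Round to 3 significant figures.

174 minutes

C(t) = C₀ e^(−kt)  ⇒  t = ln(C₀/C) / k
t = ln(143/16.6) / 0.01240 = 2.153 / 0.01240 ≈ 174 minutes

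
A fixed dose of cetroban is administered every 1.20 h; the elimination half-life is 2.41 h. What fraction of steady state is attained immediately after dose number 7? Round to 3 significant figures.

0.911

k = ln 2 / 2.41 = 0.2876 h⁻¹
f_n = 1 − e^(−nkτ) = 1 − e^(−7 × 0.2876 × 1.20) = 1 − e^(−2.416) = 1 − 0.08928 ≈ 0.911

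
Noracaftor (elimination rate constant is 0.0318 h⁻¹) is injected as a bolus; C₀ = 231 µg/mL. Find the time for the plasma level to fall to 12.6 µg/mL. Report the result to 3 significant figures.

91.5 hours

C(t) = C₀ e^(−kt)  ⇒  t = ln(C₀/C) / k
t = ln(231/12.6) / 0.03180 = 2.909 / 0.03180 ≈ 91.5 hours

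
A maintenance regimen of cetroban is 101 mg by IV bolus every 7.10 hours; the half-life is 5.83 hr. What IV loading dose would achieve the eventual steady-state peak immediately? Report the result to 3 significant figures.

k = ln 2 / 5.83 = 0.1189 hr⁻¹
Accumulation ratio R = 1 / (1 − e^(−kτ)) = 1 / (1 − e^(−0.1189×7.10)) = 1 / (1 − 0.4299) = 1.754
Loading dose = maintenance dose × R = 101 × 1.754 ≈ 177 mg

177 mg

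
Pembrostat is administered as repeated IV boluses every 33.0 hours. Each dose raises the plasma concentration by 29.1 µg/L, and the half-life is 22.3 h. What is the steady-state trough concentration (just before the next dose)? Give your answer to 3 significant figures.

k = ln 2 / 22.3 = 0.03108 h⁻¹
Fraction remaining after one interval: e^(−kτ) = e^(−0.03108 × 33.0) = 0.3585
R = 1 / (1 − 0.3585) = 1.559
Css,max = 29.1 × 1.559 = 45.36 µg/L
Css,min = Css,max × e^(−kτ) = 45.36 × 0.3585 ≈ 16.3 µg/L

16.3 µg/L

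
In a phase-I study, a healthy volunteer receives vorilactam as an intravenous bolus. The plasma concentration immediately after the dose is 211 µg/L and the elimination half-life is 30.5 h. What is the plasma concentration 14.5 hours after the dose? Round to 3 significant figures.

152 µg/L

k = ln 2 / 30.5 = 0.02273 h⁻¹
14.5 h is 0.4754 half-lives, so C = 211 × (1/2)^0.4754 = 211 × 0.7193 ≈ 152 µg/L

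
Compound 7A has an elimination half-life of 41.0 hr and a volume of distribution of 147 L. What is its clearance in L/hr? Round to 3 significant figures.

k = ln 2 / t½ = ln 2 / 41.0 = 0.01691 hr⁻¹
CL = k · V = 0.01691 × 147 ≈ 2.49 L/hr

2.49 L/hr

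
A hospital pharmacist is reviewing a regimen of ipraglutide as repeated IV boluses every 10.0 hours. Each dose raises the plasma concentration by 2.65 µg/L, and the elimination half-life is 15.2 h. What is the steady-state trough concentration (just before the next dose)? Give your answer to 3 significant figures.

k = ln 2 / 15.2 = 0.04560 h⁻¹
Fraction remaining after one interval: e^(−kτ) = e^(−0.04560 × 10.0) = 0.6338
R = 1 / (1 − 0.6338) = 2.731
Css,max = 2.65 × 2.731 = 7.237 µg/L
Css,min = Css,max × e^(−kτ) = 7.237 × 0.6338 ≈ 4.59 µg/L

4.59 µg/L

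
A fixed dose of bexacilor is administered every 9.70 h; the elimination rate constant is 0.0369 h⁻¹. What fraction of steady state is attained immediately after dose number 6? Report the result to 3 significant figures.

f_n = 1 − e^(−nkτ) = 1 − e^(−6 × 0.03690 × 9.70) = 1 − e^(−2.148) = 1 − 0.1168 ≈ 0.883

0.883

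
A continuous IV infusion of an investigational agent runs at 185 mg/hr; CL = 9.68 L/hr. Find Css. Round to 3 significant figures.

19.1 mg/L

Css = infusion rate / CL = 185 / 9.68 ≈ 19.1 mg/L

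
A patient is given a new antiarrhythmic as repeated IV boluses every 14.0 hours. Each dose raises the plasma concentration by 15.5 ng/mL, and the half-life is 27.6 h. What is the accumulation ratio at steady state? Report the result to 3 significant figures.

k = ln 2 / 27.6 = 0.02511 h⁻¹
Fraction remaining after one interval: e^(−kτ) = e^(−0.02511 × 14.0) = 0.7036
R = 1 / (1 − 0.7036) = 1 / 0.2964 ≈ 3.37

3.37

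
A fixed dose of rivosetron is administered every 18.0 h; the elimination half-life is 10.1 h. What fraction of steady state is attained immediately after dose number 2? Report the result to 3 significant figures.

k = ln 2 / 10.1 = 0.06863 h⁻¹
f_n = 1 − e^(−nkτ) = 1 − e^(−2 × 0.06863 × 18.0) = 1 − e^(−2.471) = 1 − 0.08453 ≈ 0.915

0.915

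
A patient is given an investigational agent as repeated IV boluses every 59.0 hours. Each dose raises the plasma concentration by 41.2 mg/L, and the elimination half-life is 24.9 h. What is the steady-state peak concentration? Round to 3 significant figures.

51.1 mg/L

k = ln 2 / 24.9 = 0.02784 h⁻¹
Fraction remaining after one interval: e^(−kτ) = e^(−0.02784 × 59.0) = 0.1935
R = 1 / (1 − 0.1935) = 1.240
Css,max = 41.2 × 1.240 ≈ 51.1 mg/L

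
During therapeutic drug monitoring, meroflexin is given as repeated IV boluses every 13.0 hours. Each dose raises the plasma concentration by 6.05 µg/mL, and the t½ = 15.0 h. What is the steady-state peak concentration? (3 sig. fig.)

13.4 µg/mL

k = ln 2 / 15.0 = 0.04621 h⁻¹
Fraction remaining after one interval: e^(−kτ) = e^(−0.04621 × 13.0) = 0.5484
R = 1 / (1 − 0.5484) = 2.214
Css,max = 6.05 × 2.214 ≈ 13.4 µg/mL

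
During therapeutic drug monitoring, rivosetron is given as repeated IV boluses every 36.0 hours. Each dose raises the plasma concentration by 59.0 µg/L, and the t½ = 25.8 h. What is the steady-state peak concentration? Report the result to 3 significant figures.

95.2 µg/L

k = ln 2 / 25.8 = 0.02687 h⁻¹
Fraction remaining after one interval: e^(−kτ) = e^(−0.02687 × 36.0) = 0.3802
R = 1 / (1 − 0.3802) = 1.613
Css,max = 59.0 × 1.613 ≈ 95.2 µg/L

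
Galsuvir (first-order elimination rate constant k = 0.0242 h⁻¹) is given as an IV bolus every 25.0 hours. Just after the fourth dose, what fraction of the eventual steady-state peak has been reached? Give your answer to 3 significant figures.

0.911

f_n = 1 − e^(−nkτ) = 1 − e^(−4 × 0.02420 × 25.0) = 1 − e^(−2.420) = 1 − 0.08892 ≈ 0.911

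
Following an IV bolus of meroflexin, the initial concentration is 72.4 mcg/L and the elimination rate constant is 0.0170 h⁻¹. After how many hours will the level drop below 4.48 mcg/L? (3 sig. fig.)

164 hours

C(t) = C₀ e^(−kt)  ⇒  t = ln(C₀/C) / k
t = ln(72.4/4.48) / 0.01700 = 2.783 / 0.01700 ≈ 164 hours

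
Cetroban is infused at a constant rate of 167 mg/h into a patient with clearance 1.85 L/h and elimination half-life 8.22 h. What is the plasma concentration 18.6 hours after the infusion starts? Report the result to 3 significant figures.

Css = rate / CL = 167 / 1.85 = 90.27 µg/mL
k = ln 2 / 8.22 = 0.08432 h⁻¹
C(t) = Css (1 − e^(−kt)) = 90.27 × (1 − e^(−1.568)) = 90.27 × 0.7916 ≈ 71.5 µg/mL

71.5 µg/mL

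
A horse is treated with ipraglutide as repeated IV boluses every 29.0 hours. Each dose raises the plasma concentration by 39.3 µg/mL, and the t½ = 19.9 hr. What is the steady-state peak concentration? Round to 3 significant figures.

61.8 µg/mL

k = ln 2 / 19.9 = 0.03483 hr⁻¹
Fraction remaining after one interval: e^(−kτ) = e^(−0.03483 × 29.0) = 0.3642
R = 1 / (1 − 0.3642) = 1.573
Css,max = 39.3 × 1.573 ≈ 61.8 µg/mL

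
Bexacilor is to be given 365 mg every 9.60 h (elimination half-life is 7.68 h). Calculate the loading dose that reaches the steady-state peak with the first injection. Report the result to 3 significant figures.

630 mg

k = ln 2 / 7.68 = 0.09025 h⁻¹
Accumulation ratio R = 1 / (1 − e^(−kτ)) = 1 / (1 − e^(−0.09025×9.60)) = 1 / (1 − 0.4204) = 1.725
Loading dose = maintenance dose × R = 365 × 1.725 ≈ 630 mg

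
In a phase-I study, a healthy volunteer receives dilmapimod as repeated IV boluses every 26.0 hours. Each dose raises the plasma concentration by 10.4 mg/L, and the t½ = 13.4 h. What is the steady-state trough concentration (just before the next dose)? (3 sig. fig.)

k = ln 2 / 13.4 = 0.05173 h⁻¹
Fraction remaining after one interval: e^(−kτ) = e^(−0.05173 × 26.0) = 0.2606
R = 1 / (1 − 0.2606) = 1.352
Css,max = 10.4 × 1.352 = 14.06 mg/L
Css,min = Css,max × e^(−kτ) = 14.06 × 0.2606 ≈ 3.66 mg/L

3.66 mg/L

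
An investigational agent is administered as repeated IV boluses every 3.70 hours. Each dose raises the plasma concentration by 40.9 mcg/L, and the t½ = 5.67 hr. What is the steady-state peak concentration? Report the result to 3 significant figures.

k = ln 2 / 5.67 = 0.1222 hr⁻¹
Fraction remaining after one interval: e^(−kτ) = e^(−0.1222 × 3.70) = 0.6362
R = 1 / (1 − 0.6362) = 2.748
Css,max = 40.9 × 2.748 ≈ 112 mcg/L

112 mcg/L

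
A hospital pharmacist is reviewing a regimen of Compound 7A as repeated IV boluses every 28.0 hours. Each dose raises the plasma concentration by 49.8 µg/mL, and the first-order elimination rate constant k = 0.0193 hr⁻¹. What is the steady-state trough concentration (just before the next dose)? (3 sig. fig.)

69.5 µg/mL

Fraction remaining after one interval: e^(−kτ) = e^(−0.01930 × 28.0) = 0.5825
R = 1 / (1 − 0.5825) = 2.395
Css,max = 49.8 × 2.395 = 119.3 µg/mL
Css,min = Css,max × e^(−kτ) = 119.3 × 0.5825 ≈ 69.5 µg/mL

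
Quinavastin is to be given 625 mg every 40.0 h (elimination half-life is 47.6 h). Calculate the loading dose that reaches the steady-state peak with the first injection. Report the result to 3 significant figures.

k = ln 2 / 47.6 = 0.01456 h⁻¹
Accumulation ratio R = 1 / (1 − e^(−kτ)) = 1 / (1 − e^(−0.01456×40.0)) = 1 / (1 − 0.5585) = 2.265
Loading dose = maintenance dose × R = 625 × 2.265 ≈ 1420 mg

1420 mg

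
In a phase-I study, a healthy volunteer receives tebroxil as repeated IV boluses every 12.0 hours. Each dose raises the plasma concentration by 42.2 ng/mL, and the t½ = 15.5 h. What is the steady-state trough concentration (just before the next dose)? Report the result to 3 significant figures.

k = ln 2 / 15.5 = 0.04472 h⁻¹
Fraction remaining after one interval: e^(−kτ) = e^(−0.04472 × 12.0) = 0.5847
R = 1 / (1 − 0.5847) = 2.408
Css,max = 42.2 × 2.408 = 101.6 ng/mL
Css,min = Css,max × e^(−kτ) = 101.6 × 0.5847 ≈ 59.4 ng/mL

59.4 ng/mL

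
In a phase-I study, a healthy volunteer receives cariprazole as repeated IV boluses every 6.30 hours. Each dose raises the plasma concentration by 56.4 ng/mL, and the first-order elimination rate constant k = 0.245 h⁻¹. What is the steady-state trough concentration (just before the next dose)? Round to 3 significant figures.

15.3 ng/mL

Fraction remaining after one interval: e^(−kτ) = e^(−0.2450 × 6.30) = 0.2136
R = 1 / (1 − 0.2136) = 1.272
Css,max = 56.4 × 1.272 = 71.72 ng/mL
Css,min = Css,max × e^(−kτ) = 71.72 × 0.2136 ≈ 15.3 ng/mL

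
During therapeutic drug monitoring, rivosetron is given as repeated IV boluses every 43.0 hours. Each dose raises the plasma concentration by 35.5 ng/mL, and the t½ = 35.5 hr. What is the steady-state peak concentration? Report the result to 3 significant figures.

62.5 ng/mL

k = ln 2 / 35.5 = 0.01953 hr⁻¹
Fraction remaining after one interval: e^(−kτ) = e^(−0.01953 × 43.0) = 0.4319
R = 1 / (1 − 0.4319) = 1.760
Css,max = 35.5 × 1.760 ≈ 62.5 ng/mL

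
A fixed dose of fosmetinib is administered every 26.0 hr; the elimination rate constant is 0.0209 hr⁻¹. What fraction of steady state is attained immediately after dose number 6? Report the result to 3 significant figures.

0.962

f_n = 1 − e^(−nkτ) = 1 − e^(−6 × 0.02090 × 26.0) = 1 − e^(−3.260) = 1 − 0.03837 ≈ 0.962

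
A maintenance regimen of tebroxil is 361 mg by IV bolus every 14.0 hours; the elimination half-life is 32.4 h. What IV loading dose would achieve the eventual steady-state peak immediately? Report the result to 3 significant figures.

1390 mg

k = ln 2 / 32.4 = 0.02139 h⁻¹
Accumulation ratio R = 1 / (1 − e^(−kτ)) = 1 / (1 − e^(−0.02139×14.0)) = 1 / (1 − 0.7412) = 3.864
Loading dose = maintenance dose × R = 361 × 3.864 ≈ 1390 mg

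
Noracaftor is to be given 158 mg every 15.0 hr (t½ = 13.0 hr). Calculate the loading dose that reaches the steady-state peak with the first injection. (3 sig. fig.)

287 mg

k = ln 2 / 13.0 = 0.05332 hr⁻¹
Accumulation ratio R = 1 / (1 − e^(−kτ)) = 1 / (1 − e^(−0.05332×15.0)) = 1 / (1 − 0.4494) = 1.816
Loading dose = maintenance dose × R = 158 × 1.816 ≈ 287 mg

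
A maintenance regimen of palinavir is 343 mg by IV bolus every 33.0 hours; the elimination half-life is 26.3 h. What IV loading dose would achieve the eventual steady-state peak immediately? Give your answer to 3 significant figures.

k = ln 2 / 26.3 = 0.02636 h⁻¹
Accumulation ratio R = 1 / (1 − e^(−kτ)) = 1 / (1 − e^(−0.02636×33.0)) = 1 / (1 − 0.4191) = 1.721
Loading dose = maintenance dose × R = 343 × 1.721 ≈ 590 mg

590 mg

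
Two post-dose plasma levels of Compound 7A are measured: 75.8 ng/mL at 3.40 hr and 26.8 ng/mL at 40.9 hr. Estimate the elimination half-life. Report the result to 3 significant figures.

25.0 hours

k = ln(C₁/C₂) / (t₂ − t₁) = ln(75.8/26.8) / (40.9 − 3.40)
  = 1.040 / 37.50 = 0.02773 hr⁻¹
t½ = ln 2 / k = ln 2 / 0.02773 ≈ 25.0 hours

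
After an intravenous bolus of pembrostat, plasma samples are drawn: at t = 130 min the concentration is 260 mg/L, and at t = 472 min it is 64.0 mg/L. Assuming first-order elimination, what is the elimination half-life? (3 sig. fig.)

169 minutes

k = ln(C₁/C₂) / (t₂ − t₁) = ln(260/64.0) / (472 − 130)
  = 1.402 / 342.0 = 0.004099 min⁻¹
t½ = ln 2 / k = ln 2 / 0.004099 ≈ 169 minutes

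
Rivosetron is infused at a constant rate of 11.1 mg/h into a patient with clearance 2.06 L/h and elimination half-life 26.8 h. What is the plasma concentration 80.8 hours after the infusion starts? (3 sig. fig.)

Css = rate / CL = 11.1 / 2.06 = 5.388 mg/L
k = ln 2 / 26.8 = 0.02586 h⁻¹
C(t) = Css (1 − e^(−kt)) = 5.388 × (1 − e^(−2.090)) = 5.388 × 0.8763 ≈ 4.72 mg/L

4.72 mg/L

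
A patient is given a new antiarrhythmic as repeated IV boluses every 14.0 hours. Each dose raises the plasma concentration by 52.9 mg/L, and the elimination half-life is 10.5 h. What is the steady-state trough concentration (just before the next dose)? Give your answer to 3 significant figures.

34.8 mg/L

k = ln 2 / 10.5 = 0.06601 h⁻¹
Fraction remaining after one interval: e^(−kτ) = e^(−0.06601 × 14.0) = 0.3969
R = 1 / (1 − 0.3969) = 1.658
Css,max = 52.9 × 1.658 = 87.71 mg/L
Css,min = Css,max × e^(−kτ) = 87.71 × 0.3969 ≈ 34.8 mg/L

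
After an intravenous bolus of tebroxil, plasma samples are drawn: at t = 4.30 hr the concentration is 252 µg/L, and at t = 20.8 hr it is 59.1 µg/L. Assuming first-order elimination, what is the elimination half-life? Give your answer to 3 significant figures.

7.89 hours

k = ln(C₁/C₂) / (t₂ − t₁) = ln(252/59.1) / (20.8 − 4.30)
  = 1.450 / 16.50 = 0.08789 hr⁻¹
t½ = ln 2 / k = ln 2 / 0.08789 ≈ 7.89 hours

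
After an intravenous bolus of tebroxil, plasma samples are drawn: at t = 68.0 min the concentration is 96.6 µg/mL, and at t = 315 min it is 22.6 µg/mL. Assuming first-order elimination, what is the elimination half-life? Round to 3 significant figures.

k = ln(C₁/C₂) / (t₂ − t₁) = ln(96.6/22.6) / (315 − 68.0)
  = 1.453 / 247.0 = 0.005881 min⁻¹
t½ = ln 2 / k = ln 2 / 0.005881 ≈ 118 minutes

118 minutes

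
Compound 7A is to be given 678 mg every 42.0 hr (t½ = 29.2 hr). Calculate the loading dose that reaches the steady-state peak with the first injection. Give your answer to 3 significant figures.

1070 mg

k = ln 2 / 29.2 = 0.02374 hr⁻¹
Accumulation ratio R = 1 / (1 − e^(−kτ)) = 1 / (1 − e^(−0.02374×42.0)) = 1 / (1 − 0.3690) = 1.585
Loading dose = maintenance dose × R = 678 × 1.585 ≈ 1070 mg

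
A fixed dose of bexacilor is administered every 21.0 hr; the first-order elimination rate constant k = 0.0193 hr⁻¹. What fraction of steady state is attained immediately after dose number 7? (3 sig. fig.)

f_n = 1 − e^(−nkτ) = 1 − e^(−7 × 0.01930 × 21.0) = 1 − e^(−2.837) = 1 − 0.05860 ≈ 0.941

0.941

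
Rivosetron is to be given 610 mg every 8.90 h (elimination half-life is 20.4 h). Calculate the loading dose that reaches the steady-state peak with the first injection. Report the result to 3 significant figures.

k = ln 2 / 20.4 = 0.03398 h⁻¹
Accumulation ratio R = 1 / (1 − e^(−kτ)) = 1 / (1 − e^(−0.03398×8.90)) = 1 / (1 − 0.7390) = 3.832
Loading dose = maintenance dose × R = 610 × 3.832 ≈ 2340 mg

2340 mg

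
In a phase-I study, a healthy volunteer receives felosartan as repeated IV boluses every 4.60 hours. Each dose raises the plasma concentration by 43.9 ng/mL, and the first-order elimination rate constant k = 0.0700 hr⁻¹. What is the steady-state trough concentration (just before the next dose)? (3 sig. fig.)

Fraction remaining after one interval: e^(−kτ) = e^(−0.07000 × 4.60) = 0.7247
R = 1 / (1 − 0.7247) = 3.632
Css,max = 43.9 × 3.632 = 159.5 ng/mL
Css,min = Css,max × e^(−kτ) = 159.5 × 0.7247 ≈ 116 ng/mL

116 ng/mL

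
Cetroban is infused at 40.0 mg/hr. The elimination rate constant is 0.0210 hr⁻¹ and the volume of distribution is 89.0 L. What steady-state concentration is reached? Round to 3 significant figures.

21.4 mg/L

CL = k · V = 0.0210 × 89.0 = 1.869 L/hr
Css = rate / CL = 40.0 / 1.869 ≈ 21.4 mg/L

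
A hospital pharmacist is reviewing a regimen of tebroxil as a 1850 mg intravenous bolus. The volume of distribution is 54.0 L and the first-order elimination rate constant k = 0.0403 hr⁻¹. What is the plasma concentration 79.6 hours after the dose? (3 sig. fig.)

C₀ = dose / V = 1850 / 54.0 = 34.26 mg/L
C(t) = C₀ e^(−kt) = 34.26 × e^(−0.04030 × 79.6) = 34.26 × e^(−3.208) = 34.26 × 0.04044 ≈ 1.39 mg/L

1.39 mg/L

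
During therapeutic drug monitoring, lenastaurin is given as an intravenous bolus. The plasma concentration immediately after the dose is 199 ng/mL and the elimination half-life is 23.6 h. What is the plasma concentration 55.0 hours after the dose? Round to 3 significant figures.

39.6 ng/mL

k = ln 2 / 23.6 = 0.02937 h⁻¹
C(t) = C₀ e^(−kt) = 199 × e^(−0.02937 × 55.0) = 199 × e^(−1.615) = 199 × 0.1988 ≈ 39.6 ng/mL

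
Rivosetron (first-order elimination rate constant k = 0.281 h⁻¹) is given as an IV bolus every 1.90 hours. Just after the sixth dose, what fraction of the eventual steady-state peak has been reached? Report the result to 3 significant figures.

0.959

f_n = 1 − e^(−nkτ) = 1 − e^(−6 × 0.2810 × 1.90) = 1 − e^(−3.203) = 1 − 0.04062 ≈ 0.959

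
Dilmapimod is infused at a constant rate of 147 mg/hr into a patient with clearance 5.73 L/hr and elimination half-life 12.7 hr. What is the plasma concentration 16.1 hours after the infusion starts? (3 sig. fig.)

Css = rate / CL = 147 / 5.73 = 25.65 mg/L
k = ln 2 / 12.7 = 0.05458 hr⁻¹
C(t) = Css (1 − e^(−kt)) = 25.65 × (1 − e^(−0.8787)) = 25.65 × 0.5847 ≈ 15.0 mg/L

15.0 mg/L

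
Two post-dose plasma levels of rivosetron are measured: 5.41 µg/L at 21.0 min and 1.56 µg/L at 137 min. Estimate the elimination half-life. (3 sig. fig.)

64.7 minutes

k = ln(C₁/C₂) / (t₂ − t₁) = ln(5.41/1.56) / (137 − 21.0)
  = 1.244 / 116.0 = 0.01072 min⁻¹
t½ = ln 2 / k = ln 2 / 0.01072 ≈ 64.7 minutes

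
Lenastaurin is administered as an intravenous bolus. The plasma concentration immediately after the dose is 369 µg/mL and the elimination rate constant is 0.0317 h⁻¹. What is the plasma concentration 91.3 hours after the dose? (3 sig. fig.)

20.4 µg/mL

C(t) = C₀ e^(−kt) = 369 × e^(−0.03170 × 91.3) = 369 × e^(−2.894) = 369 × 0.05534 ≈ 20.4 µg/mL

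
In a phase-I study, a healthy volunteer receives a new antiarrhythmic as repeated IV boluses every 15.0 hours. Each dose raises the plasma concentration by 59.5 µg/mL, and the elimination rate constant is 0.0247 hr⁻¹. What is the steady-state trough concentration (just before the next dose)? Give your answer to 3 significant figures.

133 µg/mL

Fraction remaining after one interval: e^(−kτ) = e^(−0.02470 × 15.0) = 0.6904
R = 1 / (1 − 0.6904) = 3.230
Css,max = 59.5 × 3.230 = 192.2 µg/mL
Css,min = Css,max × e^(−kτ) = 192.2 × 0.6904 ≈ 133 µg/mL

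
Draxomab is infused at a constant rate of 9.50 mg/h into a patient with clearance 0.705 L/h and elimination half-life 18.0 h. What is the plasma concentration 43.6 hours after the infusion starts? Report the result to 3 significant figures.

11.0 mg/L

Css = rate / CL = 9.50 / 0.705 = 13.48 mg/L
k = ln 2 / 18.0 = 0.03851 h⁻¹
C(t) = Css (1 − e^(−kt)) = 13.48 × (1 − e^(−1.679)) = 13.48 × 0.8134 ≈ 11.0 mg/L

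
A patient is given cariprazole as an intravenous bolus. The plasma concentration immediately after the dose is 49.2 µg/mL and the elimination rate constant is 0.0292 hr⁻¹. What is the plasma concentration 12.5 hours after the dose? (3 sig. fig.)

34.2 µg/mL

C(t) = C₀ e^(−kt) = 49.2 × e^(−0.02920 × 12.5) = 49.2 × e^(−0.3650) = 49.2 × 0.6942 ≈ 34.2 µg/mL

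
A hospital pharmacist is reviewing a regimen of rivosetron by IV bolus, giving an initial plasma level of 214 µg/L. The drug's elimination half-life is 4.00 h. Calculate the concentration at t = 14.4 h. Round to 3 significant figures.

17.6 µg/L

k = ln 2 / 4.00 = 0.1733 h⁻¹
C(t) = C₀ e^(−kt) = 214 × e^(−0.1733 × 14.4) = 214 × e^(−2.495) = 214 × 0.08247 ≈ 17.6 µg/L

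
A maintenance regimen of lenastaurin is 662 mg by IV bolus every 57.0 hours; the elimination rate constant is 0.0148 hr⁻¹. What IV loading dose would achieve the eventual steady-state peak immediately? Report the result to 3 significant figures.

Accumulation ratio R = 1 / (1 − e^(−kτ)) = 1 / (1 − e^(−0.01480×57.0)) = 1 / (1 − 0.4302) = 1.755
Loading dose = maintenance dose × R = 662 × 1.755 ≈ 1160 mg

1160 mg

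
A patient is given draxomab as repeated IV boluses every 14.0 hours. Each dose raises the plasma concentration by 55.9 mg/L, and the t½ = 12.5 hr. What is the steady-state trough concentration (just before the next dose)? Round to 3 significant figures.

47.6 mg/L

k = ln 2 / 12.5 = 0.05545 hr⁻¹
Fraction remaining after one interval: e^(−kτ) = e^(−0.05545 × 14.0) = 0.4601
R = 1 / (1 − 0.4601) = 1.852
Css,max = 55.9 × 1.852 = 103.5 mg/L
Css,min = Css,max × e^(−kτ) = 103.5 × 0.4601 ≈ 47.6 mg/L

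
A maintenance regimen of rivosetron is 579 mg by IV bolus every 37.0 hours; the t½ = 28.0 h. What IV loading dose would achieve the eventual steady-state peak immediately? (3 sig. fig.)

k = ln 2 / 28.0 = 0.02476 h⁻¹
Accumulation ratio R = 1 / (1 − e^(−kτ)) = 1 / (1 − e^(−0.02476×37.0)) = 1 / (1 − 0.4001) = 1.667
Loading dose = maintenance dose × R = 579 × 1.667 ≈ 965 mg

965 mg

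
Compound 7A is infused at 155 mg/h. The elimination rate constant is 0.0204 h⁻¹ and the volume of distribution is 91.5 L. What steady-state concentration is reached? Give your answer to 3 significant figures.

CL = k · V = 0.0204 × 91.5 = 1.867 L/h
Css = rate / CL = 155 / 1.867 ≈ 83.0 mg/L

83.0 mg/L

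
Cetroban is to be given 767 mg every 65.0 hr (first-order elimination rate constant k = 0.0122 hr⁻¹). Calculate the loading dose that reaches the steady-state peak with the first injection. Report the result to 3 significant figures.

1400 mg

Accumulation ratio R = 1 / (1 − e^(−kτ)) = 1 / (1 − e^(−0.01220×65.0)) = 1 / (1 − 0.4525) = 1.826
Loading dose = maintenance dose × R = 767 × 1.826 ≈ 1400 mg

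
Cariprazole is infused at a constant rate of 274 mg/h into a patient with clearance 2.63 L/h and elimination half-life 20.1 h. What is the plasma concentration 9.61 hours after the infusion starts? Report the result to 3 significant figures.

Css = rate / CL = 274 / 2.63 = 104.2 mg/L
k = ln 2 / 20.1 = 0.03448 h⁻¹
C(t) = Css (1 − e^(−kt)) = 104.2 × (1 − e^(−0.3314)) = 104.2 × 0.2821 ≈ 29.4 mg/L

29.4 mg/L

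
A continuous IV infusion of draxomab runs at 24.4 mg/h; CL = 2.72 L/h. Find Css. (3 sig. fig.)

8.97 µg/mL

Css = infusion rate / CL = 24.4 / 2.72 ≈ 8.97 µg/mL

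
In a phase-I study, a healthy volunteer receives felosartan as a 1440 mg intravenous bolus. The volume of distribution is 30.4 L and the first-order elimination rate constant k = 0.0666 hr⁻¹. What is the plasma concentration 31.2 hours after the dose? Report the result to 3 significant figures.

5.93 mg/L

C₀ = dose / V = 1440 / 30.4 = 47.37 mg/L
C(t) = C₀ e^(−kt) = 47.37 × e^(−0.06660 × 31.2) = 47.37 × e^(−2.078) = 47.37 × 0.1252 ≈ 5.93 mg/L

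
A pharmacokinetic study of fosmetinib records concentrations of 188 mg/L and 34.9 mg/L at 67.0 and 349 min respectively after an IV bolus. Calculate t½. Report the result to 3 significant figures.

116 minutes

k = ln(C₁/C₂) / (t₂ − t₁) = ln(188/34.9) / (349 − 67.0)
  = 1.684 / 282.0 = 0.005971 min⁻¹
t½ = ln 2 / k = ln 2 / 0.005971 ≈ 116 minutes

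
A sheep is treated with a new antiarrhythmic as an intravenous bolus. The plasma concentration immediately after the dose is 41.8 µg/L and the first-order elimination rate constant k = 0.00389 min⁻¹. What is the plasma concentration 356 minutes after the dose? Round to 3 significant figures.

10.5 µg/L

C(t) = C₀ e^(−kt) = 41.8 × e^(−0.003890 × 356) = 41.8 × e^(−1.385) = 41.8 × 0.2504 ≈ 10.5 µg/L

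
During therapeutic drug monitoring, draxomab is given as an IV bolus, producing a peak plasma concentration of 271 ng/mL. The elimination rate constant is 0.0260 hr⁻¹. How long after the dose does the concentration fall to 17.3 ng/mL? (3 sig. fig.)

C(t) = C₀ e^(−kt)  ⇒  t = ln(C₀/C) / k
t = ln(271/17.3) / 0.02600 = 2.751 / 0.02600 ≈ 106 hours

106 hours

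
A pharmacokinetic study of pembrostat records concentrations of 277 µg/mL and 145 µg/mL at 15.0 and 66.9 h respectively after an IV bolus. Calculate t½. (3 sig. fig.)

55.6 hours

k = ln(C₁/C₂) / (t₂ − t₁) = ln(277/145) / (66.9 − 15.0)
  = 0.6473 / 51.90 = 0.01247 h⁻¹
t½ = ln 2 / k = ln 2 / 0.01247 ≈ 55.6 hours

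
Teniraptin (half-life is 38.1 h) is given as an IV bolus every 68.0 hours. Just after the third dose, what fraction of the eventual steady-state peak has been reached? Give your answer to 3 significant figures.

k = ln 2 / 38.1 = 0.01819 h⁻¹
f_n = 1 − e^(−nkτ) = 1 − e^(−3 × 0.01819 × 68.0) = 1 − e^(−3.711) = 1 − 0.02444 ≈ 0.976

0.976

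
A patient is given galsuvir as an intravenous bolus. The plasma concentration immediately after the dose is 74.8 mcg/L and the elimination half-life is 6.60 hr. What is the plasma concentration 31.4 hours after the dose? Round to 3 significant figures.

k = ln 2 / 6.60 = 0.1050 hr⁻¹
C(t) = C₀ e^(−kt) = 74.8 × e^(−0.1050 × 31.4) = 74.8 × e^(−3.298) = 74.8 × 0.03697 ≈ 2.77 mcg/L

2.77 mcg/L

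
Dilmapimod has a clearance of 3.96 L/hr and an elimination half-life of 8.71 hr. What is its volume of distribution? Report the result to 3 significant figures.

k = ln 2 / t½ = ln 2 / 8.71 = 0.07958 hr⁻¹
V = CL / k = 3.96 / 0.07958 ≈ 49.8 L

49.8 L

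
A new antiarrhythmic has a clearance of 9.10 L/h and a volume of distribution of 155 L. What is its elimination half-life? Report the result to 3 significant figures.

k = CL / V = 9.10 / 155 = 0.05871 h⁻¹
t½ = ln 2 / k = ln 2 / 0.05871 ≈ 11.8 hours

11.8 hours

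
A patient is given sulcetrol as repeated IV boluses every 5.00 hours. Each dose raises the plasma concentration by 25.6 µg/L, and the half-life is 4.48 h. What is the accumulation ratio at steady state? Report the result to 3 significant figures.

1.86

k = ln 2 / 4.48 = 0.1547 h⁻¹
Fraction remaining after one interval: e^(−kτ) = e^(−0.1547 × 5.00) = 0.4613
R = 1 / (1 − 0.4613) = 1 / 0.5387 ≈ 1.86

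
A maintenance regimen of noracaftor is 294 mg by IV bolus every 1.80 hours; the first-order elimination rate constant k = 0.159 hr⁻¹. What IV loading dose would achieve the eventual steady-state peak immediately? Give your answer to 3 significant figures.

1180 mg

Accumulation ratio R = 1 / (1 − e^(−kτ)) = 1 / (1 − e^(−0.1590×1.80)) = 1 / (1 − 0.7511) = 4.018
Loading dose = maintenance dose × R = 294 × 4.018 ≈ 1180 mg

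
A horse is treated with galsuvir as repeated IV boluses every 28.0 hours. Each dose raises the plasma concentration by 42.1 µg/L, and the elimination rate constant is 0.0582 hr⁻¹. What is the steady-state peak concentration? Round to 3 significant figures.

Fraction remaining after one interval: e^(−kτ) = e^(−0.05820 × 28.0) = 0.1960
R = 1 / (1 − 0.1960) = 1.244
Css,max = 42.1 × 1.244 ≈ 52.4 µg/L

52.4 µg/L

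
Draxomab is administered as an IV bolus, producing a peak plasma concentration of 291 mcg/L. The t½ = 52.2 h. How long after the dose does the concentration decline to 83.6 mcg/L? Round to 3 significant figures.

93.9 hours

k = ln 2 / 52.2 = 0.01328 h⁻¹
C(t) = C₀ e^(−kt)  ⇒  t = ln(C₀/C) / k
t = ln(291/83.6) / 0.01328 = 1.247 / 0.01328 ≈ 93.9 hours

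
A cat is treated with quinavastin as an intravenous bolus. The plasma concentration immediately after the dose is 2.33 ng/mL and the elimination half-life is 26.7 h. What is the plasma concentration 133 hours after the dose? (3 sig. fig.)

k = ln 2 / 26.7 = 0.02596 h⁻¹
133 h is 4.981 half-lives, so C = 2.33 × (1/2)^4.981 = 2.33 × 0.03166 ≈ 0.0738 ng/mL

0.0738 ng/mL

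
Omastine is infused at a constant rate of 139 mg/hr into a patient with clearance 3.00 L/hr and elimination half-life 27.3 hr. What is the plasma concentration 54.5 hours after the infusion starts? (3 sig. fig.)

34.7 mg/L

Css = rate / CL = 139 / 3.00 = 46.33 mg/L
k = ln 2 / 27.3 = 0.02539 hr⁻¹
C(t) = Css (1 − e^(−kt)) = 46.33 × (1 − e^(−1.384)) = 46.33 × 0.7494 ≈ 34.7 mg/L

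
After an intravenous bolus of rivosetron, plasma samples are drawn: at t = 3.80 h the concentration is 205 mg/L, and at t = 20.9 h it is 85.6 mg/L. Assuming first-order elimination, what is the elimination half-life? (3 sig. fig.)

13.6 hours

k = ln(C₁/C₂) / (t₂ − t₁) = ln(205/85.6) / (20.9 − 3.80)
  = 0.8733 / 17.10 = 0.05107 h⁻¹
t½ = ln 2 / k = ln 2 / 0.05107 ≈ 13.6 hours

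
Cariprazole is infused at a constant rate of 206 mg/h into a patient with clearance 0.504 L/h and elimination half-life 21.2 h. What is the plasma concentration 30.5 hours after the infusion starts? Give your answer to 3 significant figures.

258 µg/mL

Css = rate / CL = 206 / 0.504 = 408.7 µg/mL
k = ln 2 / 21.2 = 0.03270 h⁻¹
C(t) = Css (1 − e^(−kt)) = 408.7 × (1 − e^(−0.9972)) = 408.7 × 0.6311 ≈ 258 µg/mL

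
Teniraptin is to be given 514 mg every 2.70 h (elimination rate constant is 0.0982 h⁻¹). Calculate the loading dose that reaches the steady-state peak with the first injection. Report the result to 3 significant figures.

Accumulation ratio R = 1 / (1 − e^(−kτ)) = 1 / (1 − e^(−0.09820×2.70)) = 1 / (1 − 0.7671) = 4.294
Loading dose = maintenance dose × R = 514 × 4.294 ≈ 2210 mg

2210 mg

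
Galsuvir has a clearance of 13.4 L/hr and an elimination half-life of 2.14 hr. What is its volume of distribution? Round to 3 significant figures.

k = ln 2 / t½ = ln 2 / 2.14 = 0.3239 hr⁻¹
V = CL / k = 13.4 / 0.3239 ≈ 41.4 L

41.4 L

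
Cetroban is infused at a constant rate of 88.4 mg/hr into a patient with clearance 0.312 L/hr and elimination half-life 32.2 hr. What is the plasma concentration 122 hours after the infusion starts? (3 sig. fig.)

263 µg/mL

Css = rate / CL = 88.4 / 0.312 = 283.3 µg/mL
k = ln 2 / 32.2 = 0.02153 hr⁻¹
C(t) = Css (1 − e^(−kt)) = 283.3 × (1 − e^(−2.626)) = 283.3 × 0.9276 ≈ 263 µg/mL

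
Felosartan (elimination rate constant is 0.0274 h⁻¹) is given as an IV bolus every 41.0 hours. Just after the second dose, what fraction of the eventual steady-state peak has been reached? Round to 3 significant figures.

f_n = 1 − e^(−nkτ) = 1 − e^(−2 × 0.02740 × 41.0) = 1 − e^(−2.247) = 1 − 0.1057 ≈ 0.894

0.894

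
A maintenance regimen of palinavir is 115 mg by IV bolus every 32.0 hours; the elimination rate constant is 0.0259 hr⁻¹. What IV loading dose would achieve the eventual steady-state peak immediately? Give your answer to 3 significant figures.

Accumulation ratio R = 1 / (1 − e^(−kτ)) = 1 / (1 − e^(−0.02590×32.0)) = 1 / (1 − 0.4366) = 1.775
Loading dose = maintenance dose × R = 115 × 1.775 ≈ 204 mg

204 mg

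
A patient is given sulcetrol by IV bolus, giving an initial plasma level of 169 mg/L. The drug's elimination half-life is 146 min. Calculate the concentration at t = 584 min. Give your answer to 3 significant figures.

10.6 mg/L

k = ln 2 / 146 = 0.004748 min⁻¹
C(t) = C₀ e^(−kt) = 169 × e^(−0.004748 × 584) = 169 × e^(−2.773) = 169 × 0.06250 ≈ 10.6 mg/L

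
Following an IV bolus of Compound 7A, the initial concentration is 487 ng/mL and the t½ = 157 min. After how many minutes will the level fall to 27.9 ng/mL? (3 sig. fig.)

k = ln 2 / 157 = 0.004415 min⁻¹
C(t) = C₀ e^(−kt)  ⇒  t = ln(C₀/C) / k
t = ln(487/27.9) / 0.004415 = 2.860 / 0.004415 ≈ 648 minutes

648 minutes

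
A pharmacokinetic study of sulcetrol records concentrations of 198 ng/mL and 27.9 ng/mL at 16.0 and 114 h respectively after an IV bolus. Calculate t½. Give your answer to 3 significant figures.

34.7 hours

k = ln(C₁/C₂) / (t₂ − t₁) = ln(198/27.9) / (114 − 16.0)
  = 1.960 / 98.00 = 0.02000 h⁻¹
t½ = ln 2 / k = ln 2 / 0.02000 ≈ 34.7 hours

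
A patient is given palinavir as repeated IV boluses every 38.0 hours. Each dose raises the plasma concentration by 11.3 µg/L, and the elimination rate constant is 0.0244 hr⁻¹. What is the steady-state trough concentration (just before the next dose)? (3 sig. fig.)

7.40 µg/L

Fraction remaining after one interval: e^(−kτ) = e^(−0.02440 × 38.0) = 0.3957
R = 1 / (1 − 0.3957) = 1.655
Css,max = 11.3 × 1.655 = 18.70 µg/L
Css,min = Css,max × e^(−kτ) = 18.70 × 0.3957 ≈ 7.40 µg/L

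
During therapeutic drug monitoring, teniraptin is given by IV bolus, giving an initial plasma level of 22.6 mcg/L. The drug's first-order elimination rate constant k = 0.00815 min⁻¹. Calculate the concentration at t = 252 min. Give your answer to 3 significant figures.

2.90 mcg/L

C(t) = C₀ e^(−kt) = 22.6 × e^(−0.008150 × 252) = 22.6 × e^(−2.054) = 22.6 × 0.1282 ≈ 2.90 mcg/L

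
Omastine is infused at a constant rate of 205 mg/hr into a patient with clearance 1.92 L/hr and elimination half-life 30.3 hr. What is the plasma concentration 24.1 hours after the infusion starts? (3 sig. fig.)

45.3 mg/L

Css = rate / CL = 205 / 1.92 = 106.8 mg/L
k = ln 2 / 30.3 = 0.02288 hr⁻¹
C(t) = Css (1 − e^(−kt)) = 106.8 × (1 − e^(−0.5513)) = 106.8 × 0.4238 ≈ 45.3 mg/L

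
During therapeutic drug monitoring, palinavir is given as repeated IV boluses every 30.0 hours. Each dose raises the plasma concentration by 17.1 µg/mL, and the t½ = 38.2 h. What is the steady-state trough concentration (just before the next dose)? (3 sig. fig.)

23.6 µg/mL

k = ln 2 / 38.2 = 0.01815 h⁻¹
Fraction remaining after one interval: e^(−kτ) = e^(−0.01815 × 30.0) = 0.5802
R = 1 / (1 − 0.5802) = 2.382
Css,max = 17.1 × 2.382 = 40.74 µg/mL
Css,min = Css,max × e^(−kτ) = 40.74 × 0.5802 ≈ 23.6 µg/mL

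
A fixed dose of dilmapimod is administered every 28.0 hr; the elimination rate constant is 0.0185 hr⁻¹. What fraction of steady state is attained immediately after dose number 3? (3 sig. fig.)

f_n = 1 − e^(−nkτ) = 1 − e^(−3 × 0.01850 × 28.0) = 1 − e^(−1.554) = 1 − 0.2114 ≈ 0.789

0.789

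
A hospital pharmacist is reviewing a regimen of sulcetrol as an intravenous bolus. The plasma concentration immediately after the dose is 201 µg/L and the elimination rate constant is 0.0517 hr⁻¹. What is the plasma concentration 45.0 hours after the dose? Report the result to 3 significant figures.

C(t) = C₀ e^(−kt) = 201 × e^(−0.05170 × 45.0) = 201 × e^(−2.327) = 201 × 0.09764 ≈ 19.6 µg/L

19.6 µg/L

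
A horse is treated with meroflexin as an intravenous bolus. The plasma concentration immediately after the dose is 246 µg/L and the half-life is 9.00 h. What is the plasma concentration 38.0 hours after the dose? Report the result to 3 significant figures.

k = ln 2 / 9.00 = 0.07702 h⁻¹
C(t) = C₀ e^(−kt) = 246 × e^(−0.07702 × 38.0) = 246 × e^(−2.927) = 246 × 0.05358 ≈ 13.2 µg/L

13.2 µg/L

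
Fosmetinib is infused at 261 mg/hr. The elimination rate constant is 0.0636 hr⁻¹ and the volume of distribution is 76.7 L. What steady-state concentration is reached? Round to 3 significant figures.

53.5 mg/L

CL = k · V = 0.0636 × 76.7 = 4.878 L/hr
Css = rate / CL = 261 / 4.878 ≈ 53.5 mg/L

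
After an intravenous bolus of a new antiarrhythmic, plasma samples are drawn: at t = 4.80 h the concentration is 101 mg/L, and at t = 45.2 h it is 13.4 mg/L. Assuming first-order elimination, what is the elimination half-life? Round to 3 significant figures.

k = ln(C₁/C₂) / (t₂ − t₁) = ln(101/13.4) / (45.2 − 4.80)
  = 2.020 / 40.40 = 0.05000 h⁻¹
t½ = ln 2 / k = ln 2 / 0.05000 ≈ 13.9 hours

13.9 hours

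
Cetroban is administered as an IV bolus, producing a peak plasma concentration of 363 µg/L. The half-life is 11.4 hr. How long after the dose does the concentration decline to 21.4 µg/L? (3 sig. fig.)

46.6 hours

k = ln 2 / 11.4 = 0.06080 hr⁻¹
C(t) = C₀ e^(−kt)  ⇒  t = ln(C₀/C) / k
t = ln(363/21.4) / 0.06080 = 2.831 / 0.06080 ≈ 46.6 hours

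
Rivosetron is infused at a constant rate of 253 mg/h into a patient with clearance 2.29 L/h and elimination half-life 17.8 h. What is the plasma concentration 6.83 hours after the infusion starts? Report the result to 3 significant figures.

Css = rate / CL = 253 / 2.29 = 110.5 µg/mL
k = ln 2 / 17.8 = 0.03894 h⁻¹
C(t) = Css (1 − e^(−kt)) = 110.5 × (1 − e^(−0.2660)) = 110.5 × 0.2335 ≈ 25.8 µg/mL

25.8 µg/mL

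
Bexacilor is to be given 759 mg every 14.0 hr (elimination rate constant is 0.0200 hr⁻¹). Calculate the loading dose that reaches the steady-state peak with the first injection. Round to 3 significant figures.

3110 mg

Accumulation ratio R = 1 / (1 − e^(−kτ)) = 1 / (1 − e^(−0.02000×14.0)) = 1 / (1 − 0.7558) = 4.095
Loading dose = maintenance dose × R = 759 × 4.095 ≈ 3110 mg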